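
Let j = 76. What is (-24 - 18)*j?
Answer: -3192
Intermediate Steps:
(-24 - 18)*j = (-24 - 18)*76 = -42*76 = -3192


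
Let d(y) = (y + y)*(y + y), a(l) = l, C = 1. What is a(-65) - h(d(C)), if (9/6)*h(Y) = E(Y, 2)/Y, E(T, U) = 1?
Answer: -391/6 ≈ -65.167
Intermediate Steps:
d(y) = 4*y**2 (d(y) = (2*y)*(2*y) = 4*y**2)
h(Y) = 2/(3*Y) (h(Y) = 2*(1/Y)/3 = 2/(3*Y))
a(-65) - h(d(C)) = -65 - 2/(3*(4*1**2)) = -65 - 2/(3*(4*1)) = -65 - 2/(3*4) = -65 - 1*1/6 = -65 - 1/6 = -391/6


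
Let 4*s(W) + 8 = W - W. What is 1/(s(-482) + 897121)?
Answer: 1/897119 ≈ 1.1147e-6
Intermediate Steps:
s(W) = -2 (s(W) = -2 + (W - W)/4 = -2 + (¼)*0 = -2 + 0 = -2)
1/(s(-482) + 897121) = 1/(-2 + 897121) = 1/897119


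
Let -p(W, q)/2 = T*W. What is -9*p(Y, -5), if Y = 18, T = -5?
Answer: -1620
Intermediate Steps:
p(W, q) = 10*W (p(W, q) = -(-10)*W = 10*W)
-9*p(Y, -5) = -90*18 = -9*180 = -1620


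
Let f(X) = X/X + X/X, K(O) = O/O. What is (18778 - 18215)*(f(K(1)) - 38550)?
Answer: -21702524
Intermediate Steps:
K(O) = 1
f(X) = 2 (f(X) = 1 + 1 = 2)
(18778 - 18215)*(f(K(1)) - 38550) = (18778 - 18215)*(2 - 38550) = 563*(-38548) = -21702524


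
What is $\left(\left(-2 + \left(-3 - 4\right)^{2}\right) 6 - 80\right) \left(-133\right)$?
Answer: $-26866$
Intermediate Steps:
$\left(\left(-2 + \left(-3 - 4\right)^{2}\right) 6 - 80\right) \left(-133\right) = \left(\left(-2 + \left(-7\right)^{2}\right) 6 - 80\right) \left(-133\right) = \left(\left(-2 + 49\right) 6 - 80\right) \left(-133\right) = \left(47 \cdot 6 - 80\right) \left(-133\right) = \left(282 - 80\right) \left(-133\right) = 202 \left(-133\right) = -26866$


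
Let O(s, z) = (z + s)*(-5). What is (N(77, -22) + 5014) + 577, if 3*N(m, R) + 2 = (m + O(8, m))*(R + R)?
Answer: 32083/3 ≈ 10694.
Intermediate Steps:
O(s, z) = -5*s - 5*z (O(s, z) = (s + z)*(-5) = -5*s - 5*z)
N(m, R) = -⅔ + 2*R*(-40 - 4*m)/3 (N(m, R) = -⅔ + ((m + (-5*8 - 5*m))*(R + R))/3 = -⅔ + ((m + (-40 - 5*m))*(2*R))/3 = -⅔ + ((-40 - 4*m)*(2*R))/3 = -⅔ + (2*R*(-40 - 4*m))/3 = -⅔ + 2*R*(-40 - 4*m)/3)
(N(77, -22) + 5014) + 577 = ((-⅔ - 80/3*(-22) - 8/3*(-22)*77) + 5014) + 577 = ((-⅔ + 1760/3 + 13552/3) + 5014) + 577 = (15310/3 + 5014) + 577 = 30352/3 + 577 = 32083/3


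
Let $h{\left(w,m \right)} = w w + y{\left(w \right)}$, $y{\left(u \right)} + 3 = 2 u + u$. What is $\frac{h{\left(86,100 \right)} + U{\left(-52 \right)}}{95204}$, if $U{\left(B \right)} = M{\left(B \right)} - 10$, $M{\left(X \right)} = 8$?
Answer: $\frac{7649}{95204} \approx 0.080343$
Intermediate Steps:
$y{\left(u \right)} = -3 + 3 u$ ($y{\left(u \right)} = -3 + \left(2 u + u\right) = -3 + 3 u$)
$h{\left(w,m \right)} = -3 + w^{2} + 3 w$ ($h{\left(w,m \right)} = w w + \left(-3 + 3 w\right) = w^{2} + \left(-3 + 3 w\right) = -3 + w^{2} + 3 w$)
$U{\left(B \right)} = -2$ ($U{\left(B \right)} = 8 - 10 = -2$)
$\frac{h{\left(86,100 \right)} + U{\left(-52 \right)}}{95204} = \frac{\left(-3 + 86^{2} + 3 \cdot 86\right) - 2}{95204} = \left(\left(-3 + 7396 + 258\right) - 2\right) \frac{1}{95204} = \left(7651 - 2\right) \frac{1}{95204} = 7649 \cdot \frac{1}{95204} = \frac{7649}{95204}$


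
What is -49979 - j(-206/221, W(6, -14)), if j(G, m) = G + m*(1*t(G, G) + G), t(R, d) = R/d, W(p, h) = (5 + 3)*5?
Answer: -11045753/221 ≈ -49981.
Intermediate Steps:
W(p, h) = 40 (W(p, h) = 8*5 = 40)
j(G, m) = G + m*(1 + G) (j(G, m) = G + m*(1*(G/G) + G) = G + m*(1*1 + G) = G + m*(1 + G))
-49979 - j(-206/221, W(6, -14)) = -49979 - (-206/221 + 40 - 206/221*40) = -49979 - (-206/221 + 40 - 8240/221) = -49979 - 1*394/221 = -49979 - 394/221 = -11045753/221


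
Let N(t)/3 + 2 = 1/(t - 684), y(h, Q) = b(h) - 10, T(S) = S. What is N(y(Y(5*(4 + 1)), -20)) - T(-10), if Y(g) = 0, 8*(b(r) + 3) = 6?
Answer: 11128/2785 ≈ 3.9957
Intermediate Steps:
b(r) = -9/4 (b(r) = -3 + (⅛)*6 = -3 + ¾ = -9/4)
y(h, Q) = -49/4 (y(h, Q) = -9/4 - 10 = -49/4)
N(t) = -6 + 3/(-684 + t) (N(t) = -6 + 3/(t - 684) = -6 + 3/(-684 + t))
N(y(Y(5*(4 + 1)), -20)) - T(-10) = 3*(1369 - 2*(-49/4))/(-684 - 49/4) - 1*(-10) = 3*(1369 + 49/2)/(-2785/4) + 10 = 3*(-4/2785)*(2787/2) + 10 = -16722/2785 + 10 = 11128/2785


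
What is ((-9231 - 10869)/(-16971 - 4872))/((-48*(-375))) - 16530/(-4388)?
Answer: 5416045349/1437706260 ≈ 3.7671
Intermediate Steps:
((-9231 - 10869)/(-16971 - 4872))/((-48*(-375))) - 16530/(-4388) = -20100/(-21843)/18000 - 16530*(-1/4388) = -20100*(-1/21843)*(1/18000) + 8265/2194 = (6700/7281)*(1/18000) + 8265/2194 = 67/1310580 + 8265/2194 = 5416045349/1437706260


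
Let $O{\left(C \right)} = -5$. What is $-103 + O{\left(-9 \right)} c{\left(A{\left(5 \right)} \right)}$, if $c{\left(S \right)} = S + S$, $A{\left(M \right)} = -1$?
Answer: $-93$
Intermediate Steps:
$c{\left(S \right)} = 2 S$
$-103 + O{\left(-9 \right)} c{\left(A{\left(5 \right)} \right)} = -103 - 5 \cdot 2 \left(-1\right) = -103 - -10 = -103 + 10 = -93$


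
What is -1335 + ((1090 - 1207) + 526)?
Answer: -926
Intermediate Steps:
-1335 + ((1090 - 1207) + 526) = -1335 + (-117 + 526) = -1335 + 409 = -926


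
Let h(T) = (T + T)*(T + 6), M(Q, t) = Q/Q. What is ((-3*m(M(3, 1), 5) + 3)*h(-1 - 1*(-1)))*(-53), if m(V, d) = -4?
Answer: 0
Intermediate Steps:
M(Q, t) = 1
h(T) = 2*T*(6 + T) (h(T) = (2*T)*(6 + T) = 2*T*(6 + T))
((-3*m(M(3, 1), 5) + 3)*h(-1 - 1*(-1)))*(-53) = ((-3*(-4) + 3)*(2*(-1 - 1*(-1))*(6 + (-1 - 1*(-1)))))*(-53) = ((12 + 3)*(2*(-1 + 1)*(6 + (-1 + 1))))*(-53) = (15*(2*0*(6 + 0)))*(-53) = (15*(2*0*6))*(-53) = (15*0)*(-53) = 0*(-53) = 0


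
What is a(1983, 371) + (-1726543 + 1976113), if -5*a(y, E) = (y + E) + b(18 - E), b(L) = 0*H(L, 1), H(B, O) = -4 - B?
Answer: 1245496/5 ≈ 2.4910e+5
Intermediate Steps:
b(L) = 0 (b(L) = 0*(-4 - L) = 0)
a(y, E) = -E/5 - y/5 (a(y, E) = -((y + E) + 0)/5 = -((E + y) + 0)/5 = -(E + y)/5 = -E/5 - y/5)
a(1983, 371) + (-1726543 + 1976113) = (-⅕*371 - ⅕*1983) + (-1726543 + 1976113) = (-371/5 - 1983/5) + 249570 = -2354/5 + 249570 = 1245496/5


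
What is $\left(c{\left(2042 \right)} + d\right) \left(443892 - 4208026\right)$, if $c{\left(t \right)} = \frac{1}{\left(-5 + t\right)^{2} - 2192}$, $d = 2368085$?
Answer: $- \frac{36967061815981714164}{4147177} \approx -8.9138 \cdot 10^{12}$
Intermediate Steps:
$c{\left(t \right)} = \frac{1}{-2192 + \left(-5 + t\right)^{2}}$
$\left(c{\left(2042 \right)} + d\right) \left(443892 - 4208026\right) = \left(\frac{1}{-2192 + \left(-5 + 2042\right)^{2}} + 2368085\right) \left(443892 - 4208026\right) = \left(\frac{1}{-2192 + 2037^{2}} + 2368085\right) \left(-3764134\right) = \left(\frac{1}{-2192 + 4149369} + 2368085\right) \left(-3764134\right) = \left(\frac{1}{4147177} + 2368085\right) \left(-3764134\right) = \frac{9820867646046}{4147177} \left(-3764134\right) = - \frac{36967061815981714164}{4147177}$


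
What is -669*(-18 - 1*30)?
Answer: 32112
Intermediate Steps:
-669*(-18 - 1*30) = -669*(-18 - 30) = -669*(-48) = 32112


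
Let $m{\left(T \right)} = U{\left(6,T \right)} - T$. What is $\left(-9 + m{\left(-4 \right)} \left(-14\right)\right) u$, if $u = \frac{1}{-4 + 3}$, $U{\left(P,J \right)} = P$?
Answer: $149$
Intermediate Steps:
$m{\left(T \right)} = 6 - T$
$u = -1$ ($u = \frac{1}{-1} = -1$)
$\left(-9 + m{\left(-4 \right)} \left(-14\right)\right) u = \left(-9 + \left(6 - -4\right) \left(-14\right)\right) \left(-1\right) = \left(-9 + \left(6 + 4\right) \left(-14\right)\right) \left(-1\right) = \left(-9 + 10 \left(-14\right)\right) \left(-1\right) = \left(-9 - 140\right) \left(-1\right) = \left(-149\right) \left(-1\right) = 149$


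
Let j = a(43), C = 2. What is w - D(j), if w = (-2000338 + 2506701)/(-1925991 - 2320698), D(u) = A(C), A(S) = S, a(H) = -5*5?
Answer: -8999741/4246689 ≈ -2.1192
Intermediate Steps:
a(H) = -25
j = -25
D(u) = 2
w = -506363/4246689 (w = 506363/(-4246689) = 506363*(-1/4246689) = -506363/4246689 ≈ -0.11924)
w - D(j) = -506363/4246689 - 1*2 = -506363/4246689 - 2 = -8999741/4246689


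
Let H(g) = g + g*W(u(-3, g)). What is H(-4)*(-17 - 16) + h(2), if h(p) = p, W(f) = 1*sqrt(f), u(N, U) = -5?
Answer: 134 + 132*I*sqrt(5) ≈ 134.0 + 295.16*I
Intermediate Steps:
W(f) = sqrt(f)
H(g) = g + I*g*sqrt(5) (H(g) = g + g*sqrt(-5) = g + g*(I*sqrt(5)) = g + I*g*sqrt(5))
H(-4)*(-17 - 16) + h(2) = (-4*(1 + I*sqrt(5)))*(-17 - 16) + 2 = (-4 - 4*I*sqrt(5))*(-33) + 2 = (132 + 132*I*sqrt(5)) + 2 = 134 + 132*I*sqrt(5)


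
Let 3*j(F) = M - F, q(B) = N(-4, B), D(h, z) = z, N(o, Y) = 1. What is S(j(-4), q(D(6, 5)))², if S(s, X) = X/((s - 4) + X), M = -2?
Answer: 9/49 ≈ 0.18367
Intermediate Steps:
q(B) = 1
j(F) = -⅔ - F/3 (j(F) = (-2 - F)/3 = -⅔ - F/3)
S(s, X) = X/(-4 + X + s) (S(s, X) = X/((-4 + s) + X) = X/(-4 + X + s))
S(j(-4), q(D(6, 5)))² = (1/(-4 + 1 + (-⅔ - ⅓*(-4))))² = (1/(-4 + 1 + (-⅔ + 4/3)))² = (1/(-4 + 1 + ⅔))² = (1/(-7/3))² = (1*(-3/7))² = (-3/7)² = 9/49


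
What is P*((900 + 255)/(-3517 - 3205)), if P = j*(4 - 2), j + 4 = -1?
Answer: 5775/3361 ≈ 1.7182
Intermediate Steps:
j = -5 (j = -4 - 1 = -5)
P = -10 (P = -5*(4 - 2) = -5*2 = -10)
P*((900 + 255)/(-3517 - 3205)) = -10*(900 + 255)/(-3517 - 3205) = -11550/(-6722) = -11550*(-1)/6722 = -10*(-1155/6722) = 5775/3361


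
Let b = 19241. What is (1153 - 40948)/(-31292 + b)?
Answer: 13265/4017 ≈ 3.3022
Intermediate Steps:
(1153 - 40948)/(-31292 + b) = (1153 - 40948)/(-31292 + 19241) = -39795/(-12051) = -39795*(-1/12051) = 13265/4017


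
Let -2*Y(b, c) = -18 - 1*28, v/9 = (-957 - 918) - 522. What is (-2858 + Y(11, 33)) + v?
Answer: -24408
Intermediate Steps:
v = -21573 (v = 9*((-957 - 918) - 522) = 9*(-1875 - 522) = 9*(-2397) = -21573)
Y(b, c) = 23 (Y(b, c) = -(-18 - 1*28)/2 = -(-18 - 28)/2 = -1/2*(-46) = 23)
(-2858 + Y(11, 33)) + v = (-2858 + 23) - 21573 = -2835 - 21573 = -24408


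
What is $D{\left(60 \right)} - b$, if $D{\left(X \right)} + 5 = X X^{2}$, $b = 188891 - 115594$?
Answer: $142698$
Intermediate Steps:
$b = 73297$ ($b = 188891 - 115594 = 73297$)
$D{\left(X \right)} = -5 + X^{3}$ ($D{\left(X \right)} = -5 + X X^{2} = -5 + X^{3}$)
$D{\left(60 \right)} - b = \left(-5 + 60^{3}\right) - 73297 = \left(-5 + 216000\right) - 73297 = 215995 - 73297 = 142698$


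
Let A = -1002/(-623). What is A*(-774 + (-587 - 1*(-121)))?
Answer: -1242480/623 ≈ -1994.3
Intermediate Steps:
A = 1002/623 (A = -1002*(-1/623) = 1002/623 ≈ 1.6083)
A*(-774 + (-587 - 1*(-121))) = 1002*(-774 + (-587 - 1*(-121)))/623 = 1002*(-774 + (-587 + 121))/623 = 1002*(-774 - 466)/623 = (1002/623)*(-1240) = -1242480/623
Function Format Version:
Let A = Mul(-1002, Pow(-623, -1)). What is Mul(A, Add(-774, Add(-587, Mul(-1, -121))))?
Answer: Rational(-1242480, 623) ≈ -1994.3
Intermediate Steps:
A = Rational(1002, 623) (A = Mul(-1002, Rational(-1, 623)) = Rational(1002, 623) ≈ 1.6083)
Mul(A, Add(-774, Add(-587, Mul(-1, -121)))) = Mul(Rational(1002, 623), Add(-774, Add(-587, Mul(-1, -121)))) = Mul(Rational(1002, 623), Add(-774, Add(-587, 121))) = Mul(Rational(1002, 623), Add(-774, -466)) = Mul(Rational(1002, 623), -1240) = Rational(-1242480, 623)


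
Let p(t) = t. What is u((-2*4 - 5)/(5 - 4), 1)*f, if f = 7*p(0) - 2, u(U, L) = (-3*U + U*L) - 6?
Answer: -40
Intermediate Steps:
u(U, L) = -6 - 3*U + L*U (u(U, L) = (-3*U + L*U) - 6 = -6 - 3*U + L*U)
f = -2 (f = 7*0 - 2 = 0 - 2 = -2)
u((-2*4 - 5)/(5 - 4), 1)*f = (-6 - 3*(-2*4 - 5)/(5 - 4) + 1*((-2*4 - 5)/(5 - 4)))*(-2) = (-6 - 3*(-8 - 5)/1 + 1*((-8 - 5)/1))*(-2) = (-6 - (-39) + 1*(-13*1))*(-2) = (-6 - 3*(-13) + 1*(-13))*(-2) = (-6 + 39 - 13)*(-2) = 20*(-2) = -40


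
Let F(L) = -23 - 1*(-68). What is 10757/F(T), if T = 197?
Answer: 10757/45 ≈ 239.04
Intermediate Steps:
F(L) = 45 (F(L) = -23 + 68 = 45)
10757/F(T) = 10757/45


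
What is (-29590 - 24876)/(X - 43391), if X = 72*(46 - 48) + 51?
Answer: 27233/21742 ≈ 1.2526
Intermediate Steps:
X = -93 (X = 72*(-2) + 51 = -144 + 51 = -93)
(-29590 - 24876)/(X - 43391) = (-29590 - 24876)/(-93 - 43391) = -54466/(-43484) = -54466*(-1/43484) = 27233/21742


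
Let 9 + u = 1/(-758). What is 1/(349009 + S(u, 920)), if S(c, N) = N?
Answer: 1/349929 ≈ 2.8577e-6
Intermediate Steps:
u = -6823/758 (u = -9 + 1/(-758) = -9 - 1/758 = -6823/758 ≈ -9.0013)
1/(349009 + S(u, 920)) = 1/(349009 + 920) = 1/349929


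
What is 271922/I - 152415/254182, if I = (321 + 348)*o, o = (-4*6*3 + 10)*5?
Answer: -50363512327/26357402490 ≈ -1.9108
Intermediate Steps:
o = -310 (o = (-24*3 + 10)*5 = (-72 + 10)*5 = -62*5 = -310)
I = -207390 (I = (321 + 348)*(-310) = 669*(-310) = -207390)
271922/I - 152415/254182 = 271922/(-207390) - 152415/254182 = 271922*(-1/207390) - 152415*1/254182 = -135961/103695 - 152415/254182 = -50363512327/26357402490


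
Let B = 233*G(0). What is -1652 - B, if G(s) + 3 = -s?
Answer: -953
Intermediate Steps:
G(s) = -3 - s
B = -699 (B = 233*(-3 - 1*0) = 233*(-3 + 0) = 233*(-3) = -699)
-1652 - B = -1652 - 1*(-699) = -1652 + 699 = -953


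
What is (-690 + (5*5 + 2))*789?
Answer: -523107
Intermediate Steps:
(-690 + (5*5 + 2))*789 = (-690 + (25 + 2))*789 = (-690 + 27)*789 = -663*789 = -523107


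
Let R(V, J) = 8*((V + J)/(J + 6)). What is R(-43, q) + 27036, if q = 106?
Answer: 54081/2 ≈ 27041.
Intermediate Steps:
R(V, J) = 8*(J + V)/(6 + J) (R(V, J) = 8*((J + V)/(6 + J)) = 8*(J + V)/(6 + J))
R(-43, q) + 27036 = 8*(106 - 43)/(6 + 106) + 27036 = 8*63/112 + 27036 = 8*(1/112)*63 + 27036 = 9/2 + 27036 = 54081/2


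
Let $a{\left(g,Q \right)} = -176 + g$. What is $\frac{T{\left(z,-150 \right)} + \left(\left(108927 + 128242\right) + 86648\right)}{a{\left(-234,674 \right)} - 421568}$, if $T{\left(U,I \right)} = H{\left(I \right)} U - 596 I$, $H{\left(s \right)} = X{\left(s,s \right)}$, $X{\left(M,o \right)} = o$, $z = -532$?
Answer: $- \frac{493017}{421978} \approx -1.1683$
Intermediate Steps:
$H{\left(s \right)} = s$
$T{\left(U,I \right)} = - 596 I + I U$ ($T{\left(U,I \right)} = I U - 596 I = - 596 I + I U$)
$\frac{T{\left(z,-150 \right)} + \left(\left(108927 + 128242\right) + 86648\right)}{a{\left(-234,674 \right)} - 421568} = \frac{- 150 \left(-596 - 532\right) + \left(\left(108927 + 128242\right) + 86648\right)}{\left(-176 - 234\right) - 421568} = \frac{\left(-150\right) \left(-1128\right) + \left(237169 + 86648\right)}{-410 - 421568} = \frac{169200 + 323817}{-421978} = 493017 \left(- \frac{1}{421978}\right) = - \frac{493017}{421978}$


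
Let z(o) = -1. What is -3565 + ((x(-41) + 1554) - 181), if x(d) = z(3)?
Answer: -2193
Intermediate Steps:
x(d) = -1
-3565 + ((x(-41) + 1554) - 181) = -3565 + ((-1 + 1554) - 181) = -3565 + (1553 - 181) = -3565 + 1372 = -2193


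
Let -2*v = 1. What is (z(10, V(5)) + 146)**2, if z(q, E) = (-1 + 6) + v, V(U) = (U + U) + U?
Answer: 90601/4 ≈ 22650.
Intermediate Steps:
V(U) = 3*U (V(U) = 2*U + U = 3*U)
v = -1/2 (v = -1/2*1 = -1/2 ≈ -0.50000)
z(q, E) = 9/2 (z(q, E) = (-1 + 6) - 1/2 = 5 - 1/2 = 9/2)
(z(10, V(5)) + 146)**2 = (9/2 + 146)**2 = (301/2)**2 = 90601/4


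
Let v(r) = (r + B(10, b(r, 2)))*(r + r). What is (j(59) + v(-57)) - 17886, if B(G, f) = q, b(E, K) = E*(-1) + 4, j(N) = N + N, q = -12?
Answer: -9902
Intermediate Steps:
j(N) = 2*N
b(E, K) = 4 - E (b(E, K) = -E + 4 = 4 - E)
B(G, f) = -12
v(r) = 2*r*(-12 + r) (v(r) = (r - 12)*(r + r) = (-12 + r)*(2*r) = 2*r*(-12 + r))
(j(59) + v(-57)) - 17886 = (2*59 + 2*(-57)*(-12 - 57)) - 17886 = (118 + 2*(-57)*(-69)) - 17886 = (118 + 7866) - 17886 = 7984 - 17886 = -9902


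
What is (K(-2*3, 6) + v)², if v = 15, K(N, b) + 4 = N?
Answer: 25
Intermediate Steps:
K(N, b) = -4 + N
(K(-2*3, 6) + v)² = ((-4 - 2*3) + 15)² = ((-4 - 6) + 15)² = (-10 + 15)² = 5² = 25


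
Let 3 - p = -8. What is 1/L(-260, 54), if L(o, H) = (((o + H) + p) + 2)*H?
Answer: -1/10422 ≈ -9.5951e-5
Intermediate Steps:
p = 11 (p = 3 - 1*(-8) = 3 + 8 = 11)
L(o, H) = H*(13 + H + o) (L(o, H) = (((o + H) + 11) + 2)*H = (((H + o) + 11) + 2)*H = ((11 + H + o) + 2)*H = (13 + H + o)*H = H*(13 + H + o))
1/L(-260, 54) = 1/(54*(13 + 54 - 260)) = 1/(54*(-193)) = 1/(-10422) = -1/10422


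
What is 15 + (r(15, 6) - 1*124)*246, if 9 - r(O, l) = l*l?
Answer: -37131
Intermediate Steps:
r(O, l) = 9 - l² (r(O, l) = 9 - l*l = 9 - l²)
15 + (r(15, 6) - 1*124)*246 = 15 + ((9 - 1*6²) - 1*124)*246 = 15 + ((9 - 1*36) - 124)*246 = 15 + ((9 - 36) - 124)*246 = 15 + (-27 - 124)*246 = 15 - 151*246 = 15 - 37146 = -37131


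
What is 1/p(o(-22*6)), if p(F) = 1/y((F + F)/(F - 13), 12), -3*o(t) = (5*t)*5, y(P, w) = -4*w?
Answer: -48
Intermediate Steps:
o(t) = -25*t/3 (o(t) = -5*t*5/3 = -25*t/3)
p(F) = -1/48 (p(F) = 1/(-4*12) = 1/(-48) = -1/48)
1/p(o(-22*6)) = 1/(-1/48) = -48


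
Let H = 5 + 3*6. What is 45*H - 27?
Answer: 1008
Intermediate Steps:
H = 23 (H = 5 + 18 = 23)
45*H - 27 = 45*23 - 27 = 1035 - 27 = 1008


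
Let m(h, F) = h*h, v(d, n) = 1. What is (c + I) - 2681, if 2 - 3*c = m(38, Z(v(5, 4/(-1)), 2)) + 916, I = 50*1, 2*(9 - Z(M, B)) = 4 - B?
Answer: -3417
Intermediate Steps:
Z(M, B) = 7 + B/2 (Z(M, B) = 9 - (4 - B)/2 = 9 + (-2 + B/2) = 7 + B/2)
I = 50
m(h, F) = h²
c = -786 (c = ⅔ - (38² + 916)/3 = ⅔ - (1444 + 916)/3 = ⅔ - ⅓*2360 = ⅔ - 2360/3 = -786)
(c + I) - 2681 = (-786 + 50) - 2681 = -736 - 2681 = -3417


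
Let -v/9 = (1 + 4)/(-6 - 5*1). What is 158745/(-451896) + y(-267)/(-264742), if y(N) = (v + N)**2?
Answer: -77760605531/126981911848 ≈ -0.61238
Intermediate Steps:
v = 45/11 (v = -9*(1 + 4)/(-6 - 5*1) = -45/(-6 - 5) = -45/(-11) = -45*(-1)/11 = -9*(-5/11) = 45/11 ≈ 4.0909)
y(N) = (45/11 + N)**2
158745/(-451896) + y(-267)/(-264742) = 158745/(-451896) + ((45 + 11*(-267))**2/121)/(-264742) = 158745*(-1/451896) + ((45 - 2937)**2/121)*(-1/264742) = -2785/7928 + ((1/121)*(-2892)**2)*(-1/264742) = -2785/7928 + ((1/121)*8363664)*(-1/264742) = -2785/7928 + (8363664/121)*(-1/264742) = -2785/7928 - 4181832/16016891 = -77760605531/126981911848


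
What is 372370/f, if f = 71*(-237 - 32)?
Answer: -372370/19099 ≈ -19.497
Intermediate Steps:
f = -19099 (f = 71*(-269) = -19099)
372370/f = 372370/(-19099) = 372370*(-1/19099) = -372370/19099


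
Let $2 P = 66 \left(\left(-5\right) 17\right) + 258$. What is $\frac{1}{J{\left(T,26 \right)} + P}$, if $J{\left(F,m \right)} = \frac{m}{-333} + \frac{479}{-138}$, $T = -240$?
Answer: $- \frac{15318}{41045333} \approx -0.0003732$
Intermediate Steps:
$J{\left(F,m \right)} = - \frac{479}{138} - \frac{m}{333}$ ($J{\left(F,m \right)} = m \left(- \frac{1}{333}\right) + 479 \left(- \frac{1}{138}\right) = - \frac{m}{333} - \frac{479}{138} = - \frac{479}{138} - \frac{m}{333}$)
$P = -2676$ ($P = \frac{66 \left(\left(-5\right) 17\right) + 258}{2} = \frac{66 \left(-85\right) + 258}{2} = \frac{-5610 + 258}{2} = \frac{1}{2} \left(-5352\right) = -2676$)
$\frac{1}{J{\left(T,26 \right)} + P} = \frac{1}{\left(- \frac{479}{138} - \frac{26}{333}\right) - 2676} = \frac{1}{- \frac{54365}{15318} - 2676} = \frac{1}{- \frac{41045333}{15318}} = - \frac{15318}{41045333}$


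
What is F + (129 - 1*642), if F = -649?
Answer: -1162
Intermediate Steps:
F + (129 - 1*642) = -649 + (129 - 1*642) = -649 + (129 - 642) = -649 - 513 = -1162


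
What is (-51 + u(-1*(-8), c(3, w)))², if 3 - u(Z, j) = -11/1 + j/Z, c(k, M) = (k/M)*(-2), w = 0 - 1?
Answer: 22801/16 ≈ 1425.1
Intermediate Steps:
w = -1
c(k, M) = -2*k/M
u(Z, j) = 14 - j/Z (u(Z, j) = 3 - (-11/1 + j/Z) = 3 - (-11*1 + j/Z) = 3 - (-11 + j/Z) = 3 + (11 - j/Z) = 14 - j/Z)
(-51 + u(-1*(-8), c(3, w)))² = (-51 + (14 - (-2*3/(-1))/((-1*(-8)))))² = (-51 + (14 - 1*(-2*3*(-1))/8))² = (-51 + (14 - 1*6*⅛))² = (-51 + (14 - ¾))² = (-51 + 53/4)² = (-151/4)² = 22801/16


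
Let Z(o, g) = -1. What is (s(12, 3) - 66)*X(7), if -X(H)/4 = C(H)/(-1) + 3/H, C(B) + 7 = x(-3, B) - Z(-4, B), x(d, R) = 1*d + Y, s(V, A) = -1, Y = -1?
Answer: 19564/7 ≈ 2794.9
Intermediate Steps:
x(d, R) = -1 + d (x(d, R) = 1*d - 1 = d - 1 = -1 + d)
C(B) = -10 (C(B) = -7 + ((-1 - 3) - 1*(-1)) = -7 + (-4 + 1) = -7 - 3 = -10)
X(H) = -40 - 12/H (X(H) = -4*(-10/(-1) + 3/H) = -4*(-10*(-1) + 3/H) = -4*(10 + 3/H) = -40 - 12/H)
(s(12, 3) - 66)*X(7) = (-1 - 66)*(-40 - 12/7) = -67*(-40 - 12*1/7) = -67*(-40 - 12/7) = -67*(-292/7) = 19564/7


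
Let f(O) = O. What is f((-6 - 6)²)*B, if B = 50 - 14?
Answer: 5184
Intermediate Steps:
B = 36
f((-6 - 6)²)*B = (-6 - 6)²*36 = (-12)²*36 = 144*36 = 5184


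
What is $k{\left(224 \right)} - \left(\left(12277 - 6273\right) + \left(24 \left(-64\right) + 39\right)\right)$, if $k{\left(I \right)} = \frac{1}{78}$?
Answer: $- \frac{351545}{78} \approx -4507.0$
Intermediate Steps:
$k{\left(I \right)} = \frac{1}{78}$
$k{\left(224 \right)} - \left(\left(12277 - 6273\right) + \left(24 \left(-64\right) + 39\right)\right) = \frac{1}{78} - \left(\left(12277 - 6273\right) + \left(24 \left(-64\right) + 39\right)\right) = \frac{1}{78} - \left(\left(12277 - 6273\right) + \left(-1536 + 39\right)\right) = \frac{1}{78} - \left(6004 - 1497\right) = \frac{1}{78} - 4507 = - \frac{351545}{78}$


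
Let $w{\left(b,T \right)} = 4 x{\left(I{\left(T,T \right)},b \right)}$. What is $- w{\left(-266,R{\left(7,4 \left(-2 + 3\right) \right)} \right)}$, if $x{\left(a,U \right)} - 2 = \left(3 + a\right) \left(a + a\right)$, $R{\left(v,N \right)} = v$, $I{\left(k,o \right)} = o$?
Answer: $-568$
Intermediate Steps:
$x{\left(a,U \right)} = 2 + 2 a \left(3 + a\right)$ ($x{\left(a,U \right)} = 2 + \left(3 + a\right) \left(a + a\right) = 2 + \left(3 + a\right) 2 a = 2 + 2 a \left(3 + a\right)$)
$w{\left(b,T \right)} = 8 + 8 T^{2} + 24 T$ ($w{\left(b,T \right)} = 4 \left(2 + 2 T^{2} + 6 T\right) = 8 + 8 T^{2} + 24 T$)
$- w{\left(-266,R{\left(7,4 \left(-2 + 3\right) \right)} \right)} = - (8 + 8 \cdot 7^{2} + 24 \cdot 7) = - (8 + 8 \cdot 49 + 168) = - (8 + 392 + 168) = \left(-1\right) 568 = -568$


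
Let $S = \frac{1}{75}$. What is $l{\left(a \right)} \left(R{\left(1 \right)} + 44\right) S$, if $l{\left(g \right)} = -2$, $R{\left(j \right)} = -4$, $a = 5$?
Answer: $- \frac{16}{15} \approx -1.0667$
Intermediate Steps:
$S = \frac{1}{75} \approx 0.013333$
$l{\left(a \right)} \left(R{\left(1 \right)} + 44\right) S = - 2 \left(-4 + 44\right) \frac{1}{75} = \left(-2\right) 40 \cdot \frac{1}{75} = \left(-80\right) \frac{1}{75} = - \frac{16}{15}$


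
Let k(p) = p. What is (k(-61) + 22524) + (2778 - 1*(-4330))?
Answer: 29571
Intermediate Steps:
(k(-61) + 22524) + (2778 - 1*(-4330)) = (-61 + 22524) + (2778 - 1*(-4330)) = 22463 + (2778 + 4330) = 22463 + 7108 = 29571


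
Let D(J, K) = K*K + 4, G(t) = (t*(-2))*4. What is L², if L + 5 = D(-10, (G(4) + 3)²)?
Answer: 500244998400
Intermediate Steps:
G(t) = -8*t (G(t) = -2*t*4 = -8*t)
D(J, K) = 4 + K² (D(J, K) = K² + 4 = 4 + K²)
L = 707280 (L = -5 + (4 + ((-8*4 + 3)²)²) = -5 + (4 + ((-32 + 3)²)²) = -5 + (4 + ((-29)²)²) = -5 + (4 + 841²) = -5 + (4 + 707281) = -5 + 707285 = 707280)
L² = 707280² = 500244998400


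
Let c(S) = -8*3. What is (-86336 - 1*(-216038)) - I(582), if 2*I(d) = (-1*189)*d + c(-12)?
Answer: 184713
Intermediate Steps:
c(S) = -24
I(d) = -12 - 189*d/2 (I(d) = ((-1*189)*d - 24)/2 = (-189*d - 24)/2 = (-24 - 189*d)/2 = -12 - 189*d/2)
(-86336 - 1*(-216038)) - I(582) = (-86336 - 1*(-216038)) - (-12 - 189/2*582) = (-86336 + 216038) - (-12 - 54999) = 129702 - 1*(-55011) = 129702 + 55011 = 184713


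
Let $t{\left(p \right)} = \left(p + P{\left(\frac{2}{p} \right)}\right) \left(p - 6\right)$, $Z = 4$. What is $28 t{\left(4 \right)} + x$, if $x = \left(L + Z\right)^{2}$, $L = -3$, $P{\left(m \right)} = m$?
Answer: $-251$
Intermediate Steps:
$t{\left(p \right)} = \left(-6 + p\right) \left(p + \frac{2}{p}\right)$ ($t{\left(p \right)} = \left(p + \frac{2}{p}\right) \left(p - 6\right) = \left(p + \frac{2}{p}\right) \left(-6 + p\right) = \left(-6 + p\right) \left(p + \frac{2}{p}\right)$)
$x = 1$ ($x = \left(-3 + 4\right)^{2} = 1^{2} = 1$)
$28 t{\left(4 \right)} + x = 28 \left(2 + 4^{2} - \frac{12}{4} - 24\right) + 1 = 28 \left(2 + 16 - 3 - 24\right) + 1 = 28 \left(-9\right) + 1 = -252 + 1 = -251$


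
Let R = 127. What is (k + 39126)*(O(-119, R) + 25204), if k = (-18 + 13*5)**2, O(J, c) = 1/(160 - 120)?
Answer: 8334466987/8 ≈ 1.0418e+9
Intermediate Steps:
O(J, c) = 1/40
k = 2209 (k = (-18 + 65)**2 = 47**2 = 2209)
(k + 39126)*(O(-119, R) + 25204) = (2209 + 39126)*(1/40 + 25204) = 41335*(1008161/40) = 8334466987/8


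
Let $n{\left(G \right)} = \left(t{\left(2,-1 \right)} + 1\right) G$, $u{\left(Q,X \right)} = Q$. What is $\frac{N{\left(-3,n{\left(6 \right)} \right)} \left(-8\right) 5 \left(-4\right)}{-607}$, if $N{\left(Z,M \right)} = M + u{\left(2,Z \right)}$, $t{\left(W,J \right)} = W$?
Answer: $- \frac{3200}{607} \approx -5.2718$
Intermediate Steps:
$n{\left(G \right)} = 3 G$ ($n{\left(G \right)} = \left(2 + 1\right) G = 3 G$)
$N{\left(Z,M \right)} = 2 + M$ ($N{\left(Z,M \right)} = M + 2 = 2 + M$)
$\frac{N{\left(-3,n{\left(6 \right)} \right)} \left(-8\right) 5 \left(-4\right)}{-607} = \frac{\left(2 + 3 \cdot 6\right) \left(-8\right) 5 \left(-4\right)}{-607} = \left(2 + 18\right) \left(-8\right) \left(-20\right) \left(- \frac{1}{607}\right) = 20 \left(-8\right) \left(-20\right) \left(- \frac{1}{607}\right) = \left(-160\right) \left(-20\right) \left(- \frac{1}{607}\right) = 3200 \left(- \frac{1}{607}\right) = - \frac{3200}{607}$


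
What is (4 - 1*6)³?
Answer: -8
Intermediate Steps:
(4 - 1*6)³ = (4 - 6)³ = (-2)³ = -8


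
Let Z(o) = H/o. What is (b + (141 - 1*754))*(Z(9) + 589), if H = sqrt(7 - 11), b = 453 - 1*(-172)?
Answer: 7068 + 8*I/3 ≈ 7068.0 + 2.6667*I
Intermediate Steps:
b = 625 (b = 453 + 172 = 625)
H = 2*I (H = sqrt(-4) = 2*I ≈ 2.0*I)
Z(o) = 2*I/o (Z(o) = (2*I)/o = 2*I/o)
(b + (141 - 1*754))*(Z(9) + 589) = (625 + (141 - 1*754))*(2*I/9 + 589) = (625 + (141 - 754))*(2*I*(1/9) + 589) = (625 - 613)*(2*I/9 + 589) = 12*(589 + 2*I/9) = 7068 + 8*I/3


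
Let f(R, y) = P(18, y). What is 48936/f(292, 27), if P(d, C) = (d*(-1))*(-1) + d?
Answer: 4078/3 ≈ 1359.3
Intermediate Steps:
P(d, C) = 2*d (P(d, C) = -d*(-1) + d = d + d = 2*d)
f(R, y) = 36 (f(R, y) = 2*18 = 36)
48936/f(292, 27) = 48936/36 = 48936*(1/36) = 4078/3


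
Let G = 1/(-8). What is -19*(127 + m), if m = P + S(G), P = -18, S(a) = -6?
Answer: -1957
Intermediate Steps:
G = -⅛ ≈ -0.12500
m = -24 (m = -18 - 6 = -24)
-19*(127 + m) = -19*(127 - 24) = -19*103 = -1957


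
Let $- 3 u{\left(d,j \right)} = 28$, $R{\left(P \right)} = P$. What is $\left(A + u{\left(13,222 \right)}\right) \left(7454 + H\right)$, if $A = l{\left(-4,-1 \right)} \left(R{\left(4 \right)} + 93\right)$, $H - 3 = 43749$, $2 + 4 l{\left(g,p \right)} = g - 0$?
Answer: $- \frac{23785187}{3} \approx -7.9284 \cdot 10^{6}$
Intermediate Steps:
$u{\left(d,j \right)} = - \frac{28}{3}$ ($u{\left(d,j \right)} = \left(- \frac{1}{3}\right) 28 = - \frac{28}{3}$)
$l{\left(g,p \right)} = - \frac{1}{2} + \frac{g}{4}$ ($l{\left(g,p \right)} = - \frac{1}{2} + \frac{g - 0}{4} = - \frac{1}{2} + \frac{g + 0}{4} = - \frac{1}{2} + \frac{g}{4}$)
$H = 43752$ ($H = 3 + 43749 = 43752$)
$A = - \frac{291}{2}$ ($A = \left(- \frac{1}{2} + \frac{1}{4} \left(-4\right)\right) \left(4 + 93\right) = \left(- \frac{1}{2} - 1\right) 97 = \left(- \frac{3}{2}\right) 97 = - \frac{291}{2} \approx -145.5$)
$\left(A + u{\left(13,222 \right)}\right) \left(7454 + H\right) = \left(- \frac{291}{2} - \frac{28}{3}\right) \left(7454 + 43752\right) = \left(- \frac{929}{6}\right) 51206 = - \frac{23785187}{3}$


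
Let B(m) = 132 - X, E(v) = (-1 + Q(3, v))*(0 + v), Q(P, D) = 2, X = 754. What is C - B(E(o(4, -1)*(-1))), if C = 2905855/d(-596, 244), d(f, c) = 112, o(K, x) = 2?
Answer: 2975519/112 ≈ 26567.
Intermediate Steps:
E(v) = v (E(v) = (-1 + 2)*(0 + v) = 1*v = v)
B(m) = -622 (B(m) = 132 - 1*754 = 132 - 754 = -622)
C = 2905855/112 ≈ 25945.
C - B(E(o(4, -1)*(-1))) = 2905855/112 - 1*(-622) = 2905855/112 + 622 = 2975519/112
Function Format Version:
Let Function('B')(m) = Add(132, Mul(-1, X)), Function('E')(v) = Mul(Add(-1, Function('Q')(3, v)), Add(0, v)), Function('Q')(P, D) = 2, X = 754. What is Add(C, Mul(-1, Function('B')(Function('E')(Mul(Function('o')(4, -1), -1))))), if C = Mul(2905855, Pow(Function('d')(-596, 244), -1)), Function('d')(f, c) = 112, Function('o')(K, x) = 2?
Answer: Rational(2975519, 112) ≈ 26567.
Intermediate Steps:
Function('E')(v) = v (Function('E')(v) = Mul(Add(-1, 2), Add(0, v)) = Mul(1, v) = v)
Function('B')(m) = -622 (Function('B')(m) = Add(132, Mul(-1, 754)) = Add(132, -754) = -622)
C = Rational(2905855, 112) (C = Mul(2905855, Pow(112, -1)) = Mul(2905855, Rational(1, 112)) = Rational(2905855, 112) ≈ 25945.)
Add(C, Mul(-1, Function('B')(Function('E')(Mul(Function('o')(4, -1), -1))))) = Add(Rational(2905855, 112), Mul(-1, -622)) = Add(Rational(2905855, 112), 622) = Rational(2975519, 112)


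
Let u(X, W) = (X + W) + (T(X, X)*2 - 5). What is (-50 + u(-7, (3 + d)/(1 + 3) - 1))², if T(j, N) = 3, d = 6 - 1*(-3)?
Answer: 2916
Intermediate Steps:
d = 9 (d = 6 + 3 = 9)
u(X, W) = 1 + W + X (u(X, W) = (X + W) + (3*2 - 5) = (W + X) + (6 - 5) = (W + X) + 1 = 1 + W + X)
(-50 + u(-7, (3 + d)/(1 + 3) - 1))² = (-50 + (1 + ((3 + 9)/(1 + 3) - 1) - 7))² = (-50 + (1 + (12/4 - 1) - 7))² = (-50 + (1 + (12*(¼) - 1) - 7))² = (-50 + (1 + (3 - 1) - 7))² = (-50 + (1 + 2 - 7))² = (-50 - 4)² = (-54)² = 2916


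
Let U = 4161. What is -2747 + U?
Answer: 1414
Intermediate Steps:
-2747 + U = -2747 + 4161 = 1414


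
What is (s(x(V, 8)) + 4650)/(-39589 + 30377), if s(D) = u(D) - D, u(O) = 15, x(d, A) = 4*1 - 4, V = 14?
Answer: -4665/9212 ≈ -0.50640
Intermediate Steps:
x(d, A) = 0 (x(d, A) = 4 - 4 = 0)
s(D) = 15 - D
(s(x(V, 8)) + 4650)/(-39589 + 30377) = ((15 - 1*0) + 4650)/(-39589 + 30377) = ((15 + 0) + 4650)/(-9212) = (15 + 4650)*(-1/9212) = 4665*(-1/9212) = -4665/9212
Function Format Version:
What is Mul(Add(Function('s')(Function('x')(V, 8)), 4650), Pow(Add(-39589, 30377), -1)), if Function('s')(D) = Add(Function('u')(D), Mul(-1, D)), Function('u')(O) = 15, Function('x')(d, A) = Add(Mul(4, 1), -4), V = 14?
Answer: Rational(-4665, 9212) ≈ -0.50640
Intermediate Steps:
Function('x')(d, A) = 0 (Function('x')(d, A) = Add(4, -4) = 0)
Function('s')(D) = Add(15, Mul(-1, D))
Mul(Add(Function('s')(Function('x')(V, 8)), 4650), Pow(Add(-39589, 30377), -1)) = Mul(Add(Add(15, Mul(-1, 0)), 4650), Pow(Add(-39589, 30377), -1)) = Mul(Add(Add(15, 0), 4650), Pow(-9212, -1)) = Mul(Add(15, 4650), Rational(-1, 9212)) = Mul(4665, Rational(-1, 9212)) = Rational(-4665, 9212)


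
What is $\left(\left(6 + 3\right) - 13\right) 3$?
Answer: $-12$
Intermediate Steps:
$\left(\left(6 + 3\right) - 13\right) 3 = \left(9 - 13\right) 3 = \left(-4\right) 3 = -12$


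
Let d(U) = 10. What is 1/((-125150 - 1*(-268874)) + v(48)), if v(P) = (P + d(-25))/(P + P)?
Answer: 48/6898781 ≈ 6.9578e-6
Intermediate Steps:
v(P) = (10 + P)/(2*P) (v(P) = (P + 10)/(P + P) = (10 + P)/((2*P)) = (10 + P)*(1/(2*P)) = (10 + P)/(2*P))
1/((-125150 - 1*(-268874)) + v(48)) = 1/((-125150 - 1*(-268874)) + (½)*(10 + 48)/48) = 1/((-125150 + 268874) + (½)*(1/48)*58) = 1/(143724 + 29/48) = 1/(6898781/48) = 48/6898781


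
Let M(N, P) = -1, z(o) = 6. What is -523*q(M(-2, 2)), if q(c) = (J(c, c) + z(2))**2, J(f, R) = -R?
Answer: -25627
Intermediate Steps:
q(c) = (6 - c)**2 (q(c) = (-c + 6)**2 = (6 - c)**2)
-523*q(M(-2, 2)) = -523*(-6 - 1)**2 = -523*(-7)**2 = -523*49 = -25627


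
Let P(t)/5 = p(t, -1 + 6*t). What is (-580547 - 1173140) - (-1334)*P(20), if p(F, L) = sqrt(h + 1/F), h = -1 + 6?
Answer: -1753687 + 667*sqrt(505) ≈ -1.7387e+6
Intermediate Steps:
h = 5
p(F, L) = sqrt(5 + 1/F)
P(t) = 5*sqrt(5 + 1/t)
(-580547 - 1173140) - (-1334)*P(20) = (-580547 - 1173140) - (-1334)*5*sqrt(5 + 1/20) = -1753687 - (-1334)*5*sqrt(5 + 1/20) = -1753687 - (-1334)*5*sqrt(101/20) = -1753687 - (-1334)*5*(sqrt(505)/10) = -1753687 - (-1334)*sqrt(505)/2 = -1753687 - (-667)*sqrt(505) = -1753687 + 667*sqrt(505)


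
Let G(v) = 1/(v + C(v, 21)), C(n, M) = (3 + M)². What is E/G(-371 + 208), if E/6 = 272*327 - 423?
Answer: 219355038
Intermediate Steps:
E = 531126 (E = 6*(272*327 - 423) = 6*(88944 - 423) = 6*88521 = 531126)
G(v) = 1/(576 + v) (G(v) = 1/(v + (3 + 21)²) = 1/(v + 24²) = 1/(v + 576) = 1/(576 + v))
E/G(-371 + 208) = 531126/(1/(576 + (-371 + 208))) = 531126/(1/(576 - 163)) = 531126/(1/413) = 531126*413 = 219355038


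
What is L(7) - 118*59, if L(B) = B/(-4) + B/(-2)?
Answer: -27869/4 ≈ -6967.3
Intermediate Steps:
L(B) = -3*B/4 (L(B) = B*(-1/4) + B*(-1/2) = -B/4 - B/2 = -3*B/4)
L(7) - 118*59 = -3/4*7 - 118*59 = -21/4 - 6962 = -27869/4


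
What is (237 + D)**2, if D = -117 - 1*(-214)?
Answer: 111556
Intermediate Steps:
D = 97 (D = -117 + 214 = 97)
(237 + D)**2 = (237 + 97)**2 = 334**2 = 111556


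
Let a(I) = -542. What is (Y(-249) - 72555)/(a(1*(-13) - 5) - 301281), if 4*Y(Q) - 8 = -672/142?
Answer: 5151347/21429433 ≈ 0.24039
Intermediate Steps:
Y(Q) = 58/71 (Y(Q) = 2 + (-672/142)/4 = 2 + (-672*1/142)/4 = 2 + (¼)*(-336/71) = 2 - 84/71 = 58/71)
(Y(-249) - 72555)/(a(1*(-13) - 5) - 301281) = (58/71 - 72555)/(-542 - 301281) = -5151347/71/(-301823) = -5151347/71*(-1/301823) = 5151347/21429433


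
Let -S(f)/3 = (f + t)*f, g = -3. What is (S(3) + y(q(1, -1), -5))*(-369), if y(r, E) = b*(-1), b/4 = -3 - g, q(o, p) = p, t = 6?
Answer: 29889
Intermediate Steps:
b = 0 (b = 4*(-3 - 1*(-3)) = 4*(-3 + 3) = 4*0 = 0)
S(f) = -3*f*(6 + f) (S(f) = -3*(f + 6)*f = -3*(6 + f)*f = -3*f*(6 + f))
y(r, E) = 0 (y(r, E) = 0*(-1) = 0)
(S(3) + y(q(1, -1), -5))*(-369) = (-3*3*(6 + 3) + 0)*(-369) = (-3*3*9 + 0)*(-369) = (-81 + 0)*(-369) = -81*(-369) = 29889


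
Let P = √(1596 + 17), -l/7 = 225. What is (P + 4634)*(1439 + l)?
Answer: -630224 - 136*√1613 ≈ -6.3569e+5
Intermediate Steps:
l = -1575 (l = -7*225 = -1575)
P = √1613 ≈ 40.162
(P + 4634)*(1439 + l) = (√1613 + 4634)*(1439 - 1575) = (4634 + √1613)*(-136) = -630224 - 136*√1613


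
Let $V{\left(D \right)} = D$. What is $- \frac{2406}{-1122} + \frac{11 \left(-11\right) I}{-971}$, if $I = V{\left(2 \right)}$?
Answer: $\frac{434625}{181577} \approx 2.3936$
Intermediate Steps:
$I = 2$
$- \frac{2406}{-1122} + \frac{11 \left(-11\right) I}{-971} = - \frac{2406}{-1122} + \frac{11 \left(-11\right) 2}{-971} = \left(-2406\right) \left(- \frac{1}{1122}\right) + \left(-121\right) 2 \left(- \frac{1}{971}\right) = \frac{401}{187} - - \frac{242}{971} = \frac{401}{187} + \frac{242}{971} = \frac{434625}{181577}$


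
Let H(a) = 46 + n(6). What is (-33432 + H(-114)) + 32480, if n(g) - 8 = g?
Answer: -892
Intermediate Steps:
n(g) = 8 + g
H(a) = 60 (H(a) = 46 + (8 + 6) = 46 + 14 = 60)
(-33432 + H(-114)) + 32480 = (-33432 + 60) + 32480 = -33372 + 32480 = -892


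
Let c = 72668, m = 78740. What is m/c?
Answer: 19685/18167 ≈ 1.0836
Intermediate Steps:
m/c = 78740/72668 = 78740*(1/72668) = 19685/18167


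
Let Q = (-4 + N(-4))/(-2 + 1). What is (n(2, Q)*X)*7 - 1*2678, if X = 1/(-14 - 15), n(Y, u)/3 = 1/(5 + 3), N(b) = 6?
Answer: -621317/232 ≈ -2678.1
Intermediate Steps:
Q = -2 (Q = (-4 + 6)/(-2 + 1) = 2/(-1) = 2*(-1) = -2)
n(Y, u) = 3/8 (n(Y, u) = 3/(5 + 3) = 3/8)
X = -1/29 (X = 1/(-29) = -1/29 ≈ -0.034483)
(n(2, Q)*X)*7 - 1*2678 = ((3/8)*(-1/29))*7 - 1*2678 = -3/232*7 - 2678 = -21/232 - 2678 = -621317/232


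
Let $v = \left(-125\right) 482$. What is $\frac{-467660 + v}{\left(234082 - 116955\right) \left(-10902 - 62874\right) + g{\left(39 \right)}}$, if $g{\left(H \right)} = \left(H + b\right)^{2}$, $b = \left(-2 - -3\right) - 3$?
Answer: $\frac{527910}{8641160183} \approx 6.1092 \cdot 10^{-5}$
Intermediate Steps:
$b = -2$ ($b = \left(-2 + 3\right) - 3 = 1 - 3 = -2$)
$v = -60250$
$g{\left(H \right)} = \left(-2 + H\right)^{2}$ ($g{\left(H \right)} = \left(H - 2\right)^{2} = \left(-2 + H\right)^{2}$)
$\frac{-467660 + v}{\left(234082 - 116955\right) \left(-10902 - 62874\right) + g{\left(39 \right)}} = \frac{-467660 - 60250}{\left(234082 - 116955\right) \left(-10902 - 62874\right) + \left(-2 + 39\right)^{2}} = - \frac{527910}{117127 \left(-73776\right) + 37^{2}} = - \frac{527910}{-8641161552 + 1369} = - \frac{527910}{-8641160183} = \left(-527910\right) \left(- \frac{1}{8641160183}\right) = \frac{527910}{8641160183}$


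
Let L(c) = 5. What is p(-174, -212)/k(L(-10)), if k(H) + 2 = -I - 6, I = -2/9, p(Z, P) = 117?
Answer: -1053/70 ≈ -15.043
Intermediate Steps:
I = -2/9 (I = -2*⅑ = -2/9 ≈ -0.22222)
k(H) = -70/9 (k(H) = -2 + (-1*(-2/9) - 6) = -2 + (2/9 - 6) = -2 - 52/9 = -70/9)
p(-174, -212)/k(L(-10)) = 117/(-70/9) = 117*(-9/70) = -1053/70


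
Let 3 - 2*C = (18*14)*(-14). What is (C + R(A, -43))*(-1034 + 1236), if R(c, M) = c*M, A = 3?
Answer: 330573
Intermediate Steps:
R(c, M) = M*c
C = 3531/2 (C = 3/2 - 18*14*(-14)/2 = 3/2 - 126*(-14) = 3/2 - ½*(-3528) = 3/2 + 1764 = 3531/2 ≈ 1765.5)
(C + R(A, -43))*(-1034 + 1236) = (3531/2 - 43*3)*(-1034 + 1236) = (3531/2 - 129)*202 = (3273/2)*202 = 330573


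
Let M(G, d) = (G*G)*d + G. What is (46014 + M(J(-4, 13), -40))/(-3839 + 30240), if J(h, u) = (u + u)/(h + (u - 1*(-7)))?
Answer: 45910/26401 ≈ 1.7389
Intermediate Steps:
J(h, u) = 2*u/(7 + h + u) (J(h, u) = (2*u)/(h + (u + 7)) = (2*u)/(h + (7 + u)) = (2*u)/(7 + h + u) = 2*u/(7 + h + u))
M(G, d) = G + d*G² (M(G, d) = G²*d + G = d*G² + G = G + d*G²)
(46014 + M(J(-4, 13), -40))/(-3839 + 30240) = (46014 + (2*13/(7 - 4 + 13))*(1 + (2*13/(7 - 4 + 13))*(-40)))/(-3839 + 30240) = (46014 + (2*13/16)*(1 + (2*13/16)*(-40)))/26401 = (46014 + (2*13*(1/16))*(1 + (2*13*(1/16))*(-40)))*(1/26401) = (46014 + 13*(1 + (13/8)*(-40))/8)*(1/26401) = (46014 + 13*(1 - 65)/8)*(1/26401) = (46014 + (13/8)*(-64))*(1/26401) = (46014 - 104)*(1/26401) = 45910*(1/26401) = 45910/26401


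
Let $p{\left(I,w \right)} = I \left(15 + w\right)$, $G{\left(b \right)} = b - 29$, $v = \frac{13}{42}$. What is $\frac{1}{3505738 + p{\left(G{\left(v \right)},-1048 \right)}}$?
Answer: $\frac{42}{148485761} \approx 2.8286 \cdot 10^{-7}$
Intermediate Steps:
$v = \frac{13}{42}$ ($v = 13 \cdot \frac{1}{42} = \frac{13}{42} \approx 0.30952$)
$G{\left(b \right)} = -29 + b$ ($G{\left(b \right)} = b - 29 = -29 + b$)
$\frac{1}{3505738 + p{\left(G{\left(v \right)},-1048 \right)}} = \frac{1}{3505738 + \left(-29 + \frac{13}{42}\right) \left(15 - 1048\right)} = \frac{1}{3505738 - - \frac{1244765}{42}} = \frac{1}{3505738 + \frac{1244765}{42}} = \frac{1}{\frac{148485761}{42}} = \frac{42}{148485761}$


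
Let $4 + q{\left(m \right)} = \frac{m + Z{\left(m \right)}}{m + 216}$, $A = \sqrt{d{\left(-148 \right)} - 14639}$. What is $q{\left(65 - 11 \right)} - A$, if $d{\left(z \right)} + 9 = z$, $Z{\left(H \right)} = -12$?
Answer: $- \frac{173}{45} - 6 i \sqrt{411} \approx -3.8444 - 121.64 i$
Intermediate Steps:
$d{\left(z \right)} = -9 + z$
$A = 6 i \sqrt{411}$ ($A = \sqrt{\left(-9 - 148\right) - 14639} = \sqrt{-157 - 14639} = \sqrt{-14796} = 6 i \sqrt{411} \approx 121.64 i$)
$q{\left(m \right)} = -4 + \frac{-12 + m}{216 + m}$ ($q{\left(m \right)} = -4 + \frac{m - 12}{m + 216} = -4 + \frac{-12 + m}{216 + m}$)
$q{\left(65 - 11 \right)} - A = \frac{3 \left(-292 - \left(65 - 11\right)\right)}{216 + \left(65 - 11\right)} - 6 i \sqrt{411} = \frac{3 \left(-292 - 54\right)}{216 + 54} - 6 i \sqrt{411} = \frac{3 \left(-292 - 54\right)}{270} - 6 i \sqrt{411} = 3 \cdot \frac{1}{270} \left(-346\right) - 6 i \sqrt{411} = - \frac{173}{45} - 6 i \sqrt{411}$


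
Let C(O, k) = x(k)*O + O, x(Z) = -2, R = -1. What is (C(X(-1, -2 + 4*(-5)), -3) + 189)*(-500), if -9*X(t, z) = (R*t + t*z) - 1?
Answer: -861500/9 ≈ -95722.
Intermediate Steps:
X(t, z) = ⅑ + t/9 - t*z/9 (X(t, z) = -((-t + t*z) - 1)/9 = -(-1 - t + t*z)/9 = ⅑ + t/9 - t*z/9)
C(O, k) = -O (C(O, k) = -2*O + O = -O)
(C(X(-1, -2 + 4*(-5)), -3) + 189)*(-500) = (-(⅑ + (⅑)*(-1) - ⅑*(-1)*(-2 + 4*(-5))) + 189)*(-500) = (-(⅑ - ⅑ - ⅑*(-1)*(-2 - 20)) + 189)*(-500) = (-(⅑ - ⅑ - ⅑*(-1)*(-22)) + 189)*(-500) = (-(⅑ - ⅑ - 22/9) + 189)*(-500) = (-1*(-22/9) + 189)*(-500) = (22/9 + 189)*(-500) = (1723/9)*(-500) = -861500/9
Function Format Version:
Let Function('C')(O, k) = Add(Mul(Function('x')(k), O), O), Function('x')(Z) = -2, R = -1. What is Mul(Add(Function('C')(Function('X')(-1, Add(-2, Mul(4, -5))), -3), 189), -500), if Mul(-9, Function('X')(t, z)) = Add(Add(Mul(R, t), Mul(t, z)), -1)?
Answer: Rational(-861500, 9) ≈ -95722.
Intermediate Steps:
Function('X')(t, z) = Add(Rational(1, 9), Mul(Rational(1, 9), t), Mul(Rational(-1, 9), t, z)) (Function('X')(t, z) = Mul(Rational(-1, 9), Add(Add(Mul(-1, t), Mul(t, z)), -1)) = Mul(Rational(-1, 9), Add(-1, Mul(-1, t), Mul(t, z))) = Add(Rational(1, 9), Mul(Rational(1, 9), t), Mul(Rational(-1, 9), t, z)))
Function('C')(O, k) = Mul(-1, O) (Function('C')(O, k) = Add(Mul(-2, O), O) = Mul(-1, O))
Mul(Add(Function('C')(Function('X')(-1, Add(-2, Mul(4, -5))), -3), 189), -500) = Mul(Add(Mul(-1, Add(Rational(1, 9), Mul(Rational(1, 9), -1), Mul(Rational(-1, 9), -1, Add(-2, Mul(4, -5))))), 189), -500) = Mul(Add(Mul(-1, Add(Rational(1, 9), Rational(-1, 9), Mul(Rational(-1, 9), -1, Add(-2, -20)))), 189), -500) = Mul(Add(Mul(-1, Add(Rational(1, 9), Rational(-1, 9), Mul(Rational(-1, 9), -1, -22))), 189), -500) = Mul(Add(Mul(-1, Add(Rational(1, 9), Rational(-1, 9), Rational(-22, 9))), 189), -500) = Mul(Add(Mul(-1, Rational(-22, 9)), 189), -500) = Mul(Add(Rational(22, 9), 189), -500) = Mul(Rational(1723, 9), -500) = Rational(-861500, 9)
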